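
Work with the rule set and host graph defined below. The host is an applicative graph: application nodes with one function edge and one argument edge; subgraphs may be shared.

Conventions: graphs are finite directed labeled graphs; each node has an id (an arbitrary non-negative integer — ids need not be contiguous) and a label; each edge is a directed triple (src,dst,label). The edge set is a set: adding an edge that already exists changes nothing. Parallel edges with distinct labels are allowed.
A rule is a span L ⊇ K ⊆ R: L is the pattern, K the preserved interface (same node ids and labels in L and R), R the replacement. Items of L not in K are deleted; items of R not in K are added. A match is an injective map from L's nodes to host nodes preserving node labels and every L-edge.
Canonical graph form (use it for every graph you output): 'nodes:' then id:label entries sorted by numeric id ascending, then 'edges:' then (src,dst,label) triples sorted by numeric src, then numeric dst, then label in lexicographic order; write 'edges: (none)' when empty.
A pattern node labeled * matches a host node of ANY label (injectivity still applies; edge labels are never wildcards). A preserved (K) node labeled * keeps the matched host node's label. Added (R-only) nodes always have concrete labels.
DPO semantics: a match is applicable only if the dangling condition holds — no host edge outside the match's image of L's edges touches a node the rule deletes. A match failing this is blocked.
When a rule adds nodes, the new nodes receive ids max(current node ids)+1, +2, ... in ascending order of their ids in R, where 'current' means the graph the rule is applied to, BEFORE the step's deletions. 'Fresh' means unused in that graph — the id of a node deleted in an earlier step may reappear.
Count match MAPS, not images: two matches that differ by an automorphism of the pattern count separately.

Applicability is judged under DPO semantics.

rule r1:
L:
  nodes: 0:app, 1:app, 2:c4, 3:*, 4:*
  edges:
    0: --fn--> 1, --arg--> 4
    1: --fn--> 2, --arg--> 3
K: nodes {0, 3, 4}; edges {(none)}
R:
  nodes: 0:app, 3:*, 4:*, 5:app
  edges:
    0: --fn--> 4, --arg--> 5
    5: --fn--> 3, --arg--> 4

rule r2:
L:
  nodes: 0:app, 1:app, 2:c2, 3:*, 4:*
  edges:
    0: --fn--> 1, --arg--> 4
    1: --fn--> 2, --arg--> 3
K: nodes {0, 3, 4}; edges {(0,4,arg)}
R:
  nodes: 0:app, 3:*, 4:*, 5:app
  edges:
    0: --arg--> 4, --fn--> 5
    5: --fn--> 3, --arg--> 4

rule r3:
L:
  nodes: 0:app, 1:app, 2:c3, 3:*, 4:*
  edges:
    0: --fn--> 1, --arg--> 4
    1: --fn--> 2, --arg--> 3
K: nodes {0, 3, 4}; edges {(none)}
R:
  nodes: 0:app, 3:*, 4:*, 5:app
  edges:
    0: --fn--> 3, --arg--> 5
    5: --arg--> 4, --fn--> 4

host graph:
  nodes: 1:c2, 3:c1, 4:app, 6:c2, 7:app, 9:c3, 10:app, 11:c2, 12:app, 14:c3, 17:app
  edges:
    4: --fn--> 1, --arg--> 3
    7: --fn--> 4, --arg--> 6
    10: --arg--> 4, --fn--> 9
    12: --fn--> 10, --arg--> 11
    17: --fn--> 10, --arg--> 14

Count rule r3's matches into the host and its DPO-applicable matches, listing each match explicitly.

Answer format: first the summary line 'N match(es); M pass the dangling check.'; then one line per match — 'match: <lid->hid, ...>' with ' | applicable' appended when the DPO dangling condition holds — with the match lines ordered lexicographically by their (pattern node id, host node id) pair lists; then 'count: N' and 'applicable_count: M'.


2 match(es); 0 pass the dangling check.
match: 0->12, 1->10, 2->9, 3->4, 4->11
match: 0->17, 1->10, 2->9, 3->4, 4->14
count: 2
applicable_count: 0


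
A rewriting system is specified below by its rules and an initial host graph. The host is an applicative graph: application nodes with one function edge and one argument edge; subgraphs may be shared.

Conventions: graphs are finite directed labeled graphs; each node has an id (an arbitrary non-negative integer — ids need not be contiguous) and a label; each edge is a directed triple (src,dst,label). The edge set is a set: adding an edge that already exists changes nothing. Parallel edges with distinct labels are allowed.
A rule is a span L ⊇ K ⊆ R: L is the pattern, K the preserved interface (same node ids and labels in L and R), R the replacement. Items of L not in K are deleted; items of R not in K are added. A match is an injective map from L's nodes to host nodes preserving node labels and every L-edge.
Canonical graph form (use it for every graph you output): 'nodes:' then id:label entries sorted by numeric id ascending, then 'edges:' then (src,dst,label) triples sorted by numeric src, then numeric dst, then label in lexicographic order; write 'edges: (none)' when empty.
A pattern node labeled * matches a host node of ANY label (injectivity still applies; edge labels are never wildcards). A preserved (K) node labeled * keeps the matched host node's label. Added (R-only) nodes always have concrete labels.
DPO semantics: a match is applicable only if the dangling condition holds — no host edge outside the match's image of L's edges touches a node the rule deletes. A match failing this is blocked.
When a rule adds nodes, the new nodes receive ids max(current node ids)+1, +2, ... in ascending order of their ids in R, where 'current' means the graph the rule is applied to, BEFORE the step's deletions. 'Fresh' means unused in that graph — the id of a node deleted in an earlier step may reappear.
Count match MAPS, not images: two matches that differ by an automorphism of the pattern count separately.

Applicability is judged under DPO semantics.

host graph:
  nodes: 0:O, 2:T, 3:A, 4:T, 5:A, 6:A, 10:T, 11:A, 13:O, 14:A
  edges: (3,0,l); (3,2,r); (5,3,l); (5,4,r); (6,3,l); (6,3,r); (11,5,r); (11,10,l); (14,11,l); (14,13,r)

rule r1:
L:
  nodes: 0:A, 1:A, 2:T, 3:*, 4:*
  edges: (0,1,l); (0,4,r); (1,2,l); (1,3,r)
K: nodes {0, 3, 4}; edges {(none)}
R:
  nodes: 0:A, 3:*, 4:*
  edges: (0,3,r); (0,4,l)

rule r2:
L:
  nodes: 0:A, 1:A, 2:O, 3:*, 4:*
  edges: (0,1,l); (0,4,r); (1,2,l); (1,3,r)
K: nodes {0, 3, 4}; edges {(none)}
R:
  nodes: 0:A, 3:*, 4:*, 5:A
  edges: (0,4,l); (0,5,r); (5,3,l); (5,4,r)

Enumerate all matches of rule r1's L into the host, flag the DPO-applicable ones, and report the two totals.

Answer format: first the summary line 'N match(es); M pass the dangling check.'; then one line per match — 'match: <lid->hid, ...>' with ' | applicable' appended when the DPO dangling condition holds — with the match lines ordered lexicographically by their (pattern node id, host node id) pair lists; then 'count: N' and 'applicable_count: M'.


1 match(es); 1 pass the dangling check.
match: 0->14, 1->11, 2->10, 3->5, 4->13 | applicable
count: 1
applicable_count: 1


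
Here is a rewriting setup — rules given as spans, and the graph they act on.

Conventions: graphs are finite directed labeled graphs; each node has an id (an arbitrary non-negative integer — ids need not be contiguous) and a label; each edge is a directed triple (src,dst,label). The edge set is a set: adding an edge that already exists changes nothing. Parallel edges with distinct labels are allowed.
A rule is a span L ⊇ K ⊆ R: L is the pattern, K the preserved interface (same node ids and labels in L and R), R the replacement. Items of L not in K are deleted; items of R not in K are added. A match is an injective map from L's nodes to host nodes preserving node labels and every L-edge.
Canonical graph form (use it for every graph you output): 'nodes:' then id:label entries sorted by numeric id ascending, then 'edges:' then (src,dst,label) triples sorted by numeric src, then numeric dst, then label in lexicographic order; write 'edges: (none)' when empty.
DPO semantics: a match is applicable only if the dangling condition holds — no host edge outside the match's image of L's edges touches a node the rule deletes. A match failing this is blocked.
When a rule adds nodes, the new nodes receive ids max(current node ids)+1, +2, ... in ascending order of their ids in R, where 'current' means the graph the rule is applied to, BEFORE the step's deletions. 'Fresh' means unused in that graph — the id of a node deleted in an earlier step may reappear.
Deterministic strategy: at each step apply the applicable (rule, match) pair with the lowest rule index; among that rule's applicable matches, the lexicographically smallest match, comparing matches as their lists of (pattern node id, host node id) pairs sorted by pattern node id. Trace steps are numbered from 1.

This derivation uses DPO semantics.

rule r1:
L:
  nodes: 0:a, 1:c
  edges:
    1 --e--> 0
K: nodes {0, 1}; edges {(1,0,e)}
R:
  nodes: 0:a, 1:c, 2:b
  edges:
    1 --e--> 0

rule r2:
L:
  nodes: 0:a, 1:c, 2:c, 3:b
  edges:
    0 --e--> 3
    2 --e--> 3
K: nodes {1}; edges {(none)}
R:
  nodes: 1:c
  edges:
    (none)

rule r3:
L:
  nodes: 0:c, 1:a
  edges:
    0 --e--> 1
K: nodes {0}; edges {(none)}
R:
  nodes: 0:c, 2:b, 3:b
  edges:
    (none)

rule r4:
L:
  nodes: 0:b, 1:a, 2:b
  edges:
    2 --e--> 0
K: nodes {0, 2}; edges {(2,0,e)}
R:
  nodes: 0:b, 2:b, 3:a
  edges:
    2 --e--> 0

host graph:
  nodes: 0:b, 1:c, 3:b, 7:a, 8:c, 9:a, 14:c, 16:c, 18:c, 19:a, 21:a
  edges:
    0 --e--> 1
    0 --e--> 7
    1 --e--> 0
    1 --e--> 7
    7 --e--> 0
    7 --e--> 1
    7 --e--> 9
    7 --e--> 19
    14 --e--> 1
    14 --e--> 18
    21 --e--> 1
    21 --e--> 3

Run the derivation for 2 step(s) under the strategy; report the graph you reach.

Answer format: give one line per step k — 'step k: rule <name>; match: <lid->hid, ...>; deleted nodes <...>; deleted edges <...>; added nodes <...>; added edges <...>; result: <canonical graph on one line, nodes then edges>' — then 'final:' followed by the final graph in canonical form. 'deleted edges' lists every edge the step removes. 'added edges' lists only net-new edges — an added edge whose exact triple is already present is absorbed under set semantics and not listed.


step 1: rule r1; match: 0->7, 1->1; deleted nodes (none); deleted edges (none); added nodes 22; added edges (none); result: nodes: 0:b, 1:c, 3:b, 7:a, 8:c, 9:a, 14:c, 16:c, 18:c, 19:a, 21:a, 22:b edges: (0,1,e); (0,7,e); (1,0,e); (1,7,e); (7,0,e); (7,1,e); (7,9,e); (7,19,e); (14,1,e); (14,18,e); (21,1,e); (21,3,e)
step 2: rule r1; match: 0->7, 1->1; deleted nodes (none); deleted edges (none); added nodes 23; added edges (none); result: nodes: 0:b, 1:c, 3:b, 7:a, 8:c, 9:a, 14:c, 16:c, 18:c, 19:a, 21:a, 22:b, 23:b edges: (0,1,e); (0,7,e); (1,0,e); (1,7,e); (7,0,e); (7,1,e); (7,9,e); (7,19,e); (14,1,e); (14,18,e); (21,1,e); (21,3,e)
final:
nodes: 0:b, 1:c, 3:b, 7:a, 8:c, 9:a, 14:c, 16:c, 18:c, 19:a, 21:a, 22:b, 23:b
edges: (0,1,e); (0,7,e); (1,0,e); (1,7,e); (7,0,e); (7,1,e); (7,9,e); (7,19,e); (14,1,e); (14,18,e); (21,1,e); (21,3,e)


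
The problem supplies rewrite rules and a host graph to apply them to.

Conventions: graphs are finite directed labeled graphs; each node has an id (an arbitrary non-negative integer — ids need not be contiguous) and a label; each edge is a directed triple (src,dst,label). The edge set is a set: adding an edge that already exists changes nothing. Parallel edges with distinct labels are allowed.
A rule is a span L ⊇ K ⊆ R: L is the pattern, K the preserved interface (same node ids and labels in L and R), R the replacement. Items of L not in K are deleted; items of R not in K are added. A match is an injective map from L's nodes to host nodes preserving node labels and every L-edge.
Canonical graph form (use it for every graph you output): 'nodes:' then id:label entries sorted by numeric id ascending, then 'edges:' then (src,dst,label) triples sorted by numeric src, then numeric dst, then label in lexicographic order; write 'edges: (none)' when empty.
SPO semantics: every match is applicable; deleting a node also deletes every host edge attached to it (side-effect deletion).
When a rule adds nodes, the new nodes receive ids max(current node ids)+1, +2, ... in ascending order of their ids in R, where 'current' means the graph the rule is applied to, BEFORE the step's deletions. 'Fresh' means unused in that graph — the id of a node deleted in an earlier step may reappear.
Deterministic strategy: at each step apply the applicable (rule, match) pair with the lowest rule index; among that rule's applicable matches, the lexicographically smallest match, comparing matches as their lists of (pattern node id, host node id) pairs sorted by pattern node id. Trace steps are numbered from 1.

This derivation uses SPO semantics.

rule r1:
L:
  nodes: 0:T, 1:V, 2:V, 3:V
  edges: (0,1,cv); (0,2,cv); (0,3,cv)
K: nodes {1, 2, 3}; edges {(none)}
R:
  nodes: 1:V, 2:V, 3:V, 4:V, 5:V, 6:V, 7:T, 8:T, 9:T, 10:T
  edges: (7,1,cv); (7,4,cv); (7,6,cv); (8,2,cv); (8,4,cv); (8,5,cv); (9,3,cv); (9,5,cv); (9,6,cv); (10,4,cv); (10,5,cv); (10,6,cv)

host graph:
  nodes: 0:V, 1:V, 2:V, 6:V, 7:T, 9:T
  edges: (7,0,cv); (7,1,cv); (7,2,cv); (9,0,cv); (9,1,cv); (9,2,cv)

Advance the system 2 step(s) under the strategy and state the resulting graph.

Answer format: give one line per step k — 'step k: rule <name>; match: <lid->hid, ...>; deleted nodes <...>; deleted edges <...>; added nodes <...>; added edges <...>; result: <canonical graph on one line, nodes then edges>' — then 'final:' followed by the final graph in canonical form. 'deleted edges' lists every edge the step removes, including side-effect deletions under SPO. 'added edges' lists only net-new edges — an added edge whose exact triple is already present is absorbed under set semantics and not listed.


step 1: rule r1; match: 0->7, 1->0, 2->1, 3->2; deleted nodes 7; deleted edges (7,0,cv); (7,1,cv); (7,2,cv); added nodes 10, 11, 12, 13, 14, 15, 16; added edges (13,0,cv); (13,10,cv); (13,12,cv); (14,1,cv); (14,10,cv); (14,11,cv); (15,2,cv); (15,11,cv); (15,12,cv); (16,10,cv); (16,11,cv); (16,12,cv); result: nodes: 0:V, 1:V, 2:V, 6:V, 9:T, 10:V, 11:V, 12:V, 13:T, 14:T, 15:T, 16:T edges: (9,0,cv); (9,1,cv); (9,2,cv); (13,0,cv); (13,10,cv); (13,12,cv); (14,1,cv); (14,10,cv); (14,11,cv); (15,2,cv); (15,11,cv); (15,12,cv); (16,10,cv); (16,11,cv); (16,12,cv)
step 2: rule r1; match: 0->9, 1->0, 2->1, 3->2; deleted nodes 9; deleted edges (9,0,cv); (9,1,cv); (9,2,cv); added nodes 17, 18, 19, 20, 21, 22, 23; added edges (20,0,cv); (20,17,cv); (20,19,cv); (21,1,cv); (21,17,cv); (21,18,cv); (22,2,cv); (22,18,cv); (22,19,cv); (23,17,cv); (23,18,cv); (23,19,cv); result: nodes: 0:V, 1:V, 2:V, 6:V, 10:V, 11:V, 12:V, 13:T, 14:T, 15:T, 16:T, 17:V, 18:V, 19:V, 20:T, 21:T, 22:T, 23:T edges: (13,0,cv); (13,10,cv); (13,12,cv); (14,1,cv); (14,10,cv); (14,11,cv); (15,2,cv); (15,11,cv); (15,12,cv); (16,10,cv); (16,11,cv); (16,12,cv); (20,0,cv); (20,17,cv); (20,19,cv); (21,1,cv); (21,17,cv); (21,18,cv); (22,2,cv); (22,18,cv); (22,19,cv); (23,17,cv); (23,18,cv); (23,19,cv)
final:
nodes: 0:V, 1:V, 2:V, 6:V, 10:V, 11:V, 12:V, 13:T, 14:T, 15:T, 16:T, 17:V, 18:V, 19:V, 20:T, 21:T, 22:T, 23:T
edges: (13,0,cv); (13,10,cv); (13,12,cv); (14,1,cv); (14,10,cv); (14,11,cv); (15,2,cv); (15,11,cv); (15,12,cv); (16,10,cv); (16,11,cv); (16,12,cv); (20,0,cv); (20,17,cv); (20,19,cv); (21,1,cv); (21,17,cv); (21,18,cv); (22,2,cv); (22,18,cv); (22,19,cv); (23,17,cv); (23,18,cv); (23,19,cv)


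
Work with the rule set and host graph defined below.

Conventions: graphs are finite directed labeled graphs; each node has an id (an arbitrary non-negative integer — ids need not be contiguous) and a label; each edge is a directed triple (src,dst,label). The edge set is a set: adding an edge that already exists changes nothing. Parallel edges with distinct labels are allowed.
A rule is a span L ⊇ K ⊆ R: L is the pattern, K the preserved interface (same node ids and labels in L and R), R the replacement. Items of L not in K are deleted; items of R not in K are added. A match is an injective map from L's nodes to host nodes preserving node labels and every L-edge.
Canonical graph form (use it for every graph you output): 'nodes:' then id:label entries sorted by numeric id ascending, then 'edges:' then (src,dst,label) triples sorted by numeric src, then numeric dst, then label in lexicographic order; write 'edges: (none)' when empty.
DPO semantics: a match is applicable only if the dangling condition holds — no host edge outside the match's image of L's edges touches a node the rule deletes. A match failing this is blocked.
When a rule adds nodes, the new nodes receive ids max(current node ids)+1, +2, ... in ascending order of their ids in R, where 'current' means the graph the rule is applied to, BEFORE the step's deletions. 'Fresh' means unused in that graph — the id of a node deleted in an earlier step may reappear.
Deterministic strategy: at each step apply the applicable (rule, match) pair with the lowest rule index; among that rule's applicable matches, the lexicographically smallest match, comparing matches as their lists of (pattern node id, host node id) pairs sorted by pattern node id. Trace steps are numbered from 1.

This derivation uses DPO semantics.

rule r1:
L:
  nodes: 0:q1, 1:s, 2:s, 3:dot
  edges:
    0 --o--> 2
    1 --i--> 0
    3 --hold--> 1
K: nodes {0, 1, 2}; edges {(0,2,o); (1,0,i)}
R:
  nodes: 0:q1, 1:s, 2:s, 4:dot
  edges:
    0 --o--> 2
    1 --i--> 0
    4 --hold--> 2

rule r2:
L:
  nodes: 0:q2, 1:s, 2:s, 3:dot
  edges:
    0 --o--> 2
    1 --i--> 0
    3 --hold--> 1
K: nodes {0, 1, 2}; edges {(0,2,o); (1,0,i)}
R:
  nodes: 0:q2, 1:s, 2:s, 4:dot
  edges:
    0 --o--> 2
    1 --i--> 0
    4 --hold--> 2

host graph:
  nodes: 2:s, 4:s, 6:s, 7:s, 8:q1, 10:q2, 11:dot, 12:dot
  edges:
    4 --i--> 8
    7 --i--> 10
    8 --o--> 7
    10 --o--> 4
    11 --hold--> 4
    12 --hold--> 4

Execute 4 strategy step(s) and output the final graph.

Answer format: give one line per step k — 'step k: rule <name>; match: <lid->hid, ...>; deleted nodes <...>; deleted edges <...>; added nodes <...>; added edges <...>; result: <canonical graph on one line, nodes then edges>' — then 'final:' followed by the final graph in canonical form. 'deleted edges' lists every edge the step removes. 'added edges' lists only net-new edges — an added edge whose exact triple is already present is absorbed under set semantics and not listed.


step 1: rule r1; match: 0->8, 1->4, 2->7, 3->11; deleted nodes 11; deleted edges (11,4,hold); added nodes 13; added edges (13,7,hold); result: nodes: 2:s, 4:s, 6:s, 7:s, 8:q1, 10:q2, 12:dot, 13:dot edges: (4,8,i); (7,10,i); (8,7,o); (10,4,o); (12,4,hold); (13,7,hold)
step 2: rule r1; match: 0->8, 1->4, 2->7, 3->12; deleted nodes 12; deleted edges (12,4,hold); added nodes 14; added edges (14,7,hold); result: nodes: 2:s, 4:s, 6:s, 7:s, 8:q1, 10:q2, 13:dot, 14:dot edges: (4,8,i); (7,10,i); (8,7,o); (10,4,o); (13,7,hold); (14,7,hold)
step 3: rule r2; match: 0->10, 1->7, 2->4, 3->13; deleted nodes 13; deleted edges (13,7,hold); added nodes 15; added edges (15,4,hold); result: nodes: 2:s, 4:s, 6:s, 7:s, 8:q1, 10:q2, 14:dot, 15:dot edges: (4,8,i); (7,10,i); (8,7,o); (10,4,o); (14,7,hold); (15,4,hold)
step 4: rule r1; match: 0->8, 1->4, 2->7, 3->15; deleted nodes 15; deleted edges (15,4,hold); added nodes 16; added edges (16,7,hold); result: nodes: 2:s, 4:s, 6:s, 7:s, 8:q1, 10:q2, 14:dot, 16:dot edges: (4,8,i); (7,10,i); (8,7,o); (10,4,o); (14,7,hold); (16,7,hold)
final:
nodes: 2:s, 4:s, 6:s, 7:s, 8:q1, 10:q2, 14:dot, 16:dot
edges: (4,8,i); (7,10,i); (8,7,o); (10,4,o); (14,7,hold); (16,7,hold)


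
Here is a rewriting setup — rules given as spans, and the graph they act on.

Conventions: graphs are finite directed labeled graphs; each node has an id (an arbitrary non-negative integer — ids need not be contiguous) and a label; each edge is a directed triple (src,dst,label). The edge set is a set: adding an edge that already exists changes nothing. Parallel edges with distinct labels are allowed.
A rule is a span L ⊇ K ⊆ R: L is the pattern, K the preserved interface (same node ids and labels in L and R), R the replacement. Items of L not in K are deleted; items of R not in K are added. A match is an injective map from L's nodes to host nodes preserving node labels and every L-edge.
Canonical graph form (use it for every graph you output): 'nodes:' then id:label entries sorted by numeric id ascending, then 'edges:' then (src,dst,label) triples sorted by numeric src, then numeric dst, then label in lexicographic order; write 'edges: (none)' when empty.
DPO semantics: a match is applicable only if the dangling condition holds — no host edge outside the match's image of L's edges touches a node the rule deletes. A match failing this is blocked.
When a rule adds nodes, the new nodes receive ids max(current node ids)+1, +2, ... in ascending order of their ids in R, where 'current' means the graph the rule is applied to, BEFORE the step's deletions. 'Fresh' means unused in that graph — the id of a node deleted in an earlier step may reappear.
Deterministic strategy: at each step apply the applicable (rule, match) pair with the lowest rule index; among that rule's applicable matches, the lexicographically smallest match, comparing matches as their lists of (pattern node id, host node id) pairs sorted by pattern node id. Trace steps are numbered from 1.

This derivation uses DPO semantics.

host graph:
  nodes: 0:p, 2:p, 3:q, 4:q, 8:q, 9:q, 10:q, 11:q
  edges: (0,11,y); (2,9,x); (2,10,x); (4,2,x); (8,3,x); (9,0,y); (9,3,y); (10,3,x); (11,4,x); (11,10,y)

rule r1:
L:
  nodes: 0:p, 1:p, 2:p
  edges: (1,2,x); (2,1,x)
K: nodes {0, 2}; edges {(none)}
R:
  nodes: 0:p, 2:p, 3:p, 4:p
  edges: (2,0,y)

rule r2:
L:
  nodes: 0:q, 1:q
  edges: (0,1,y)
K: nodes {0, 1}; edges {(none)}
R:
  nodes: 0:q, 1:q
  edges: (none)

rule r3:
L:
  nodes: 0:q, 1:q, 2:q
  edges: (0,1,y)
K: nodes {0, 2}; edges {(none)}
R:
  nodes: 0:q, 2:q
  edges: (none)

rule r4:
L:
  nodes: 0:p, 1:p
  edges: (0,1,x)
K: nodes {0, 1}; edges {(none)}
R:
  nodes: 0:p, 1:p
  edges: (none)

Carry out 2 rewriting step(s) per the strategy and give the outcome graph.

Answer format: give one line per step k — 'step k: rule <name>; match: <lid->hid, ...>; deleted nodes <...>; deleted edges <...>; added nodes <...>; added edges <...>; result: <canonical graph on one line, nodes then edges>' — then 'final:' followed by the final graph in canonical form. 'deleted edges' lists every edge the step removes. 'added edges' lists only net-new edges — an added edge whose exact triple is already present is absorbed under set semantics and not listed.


step 1: rule r2; match: 0->9, 1->3; deleted nodes (none); deleted edges (9,3,y); added nodes (none); added edges (none); result: nodes: 0:p, 2:p, 3:q, 4:q, 8:q, 9:q, 10:q, 11:q edges: (0,11,y); (2,9,x); (2,10,x); (4,2,x); (8,3,x); (9,0,y); (10,3,x); (11,4,x); (11,10,y)
step 2: rule r2; match: 0->11, 1->10; deleted nodes (none); deleted edges (11,10,y); added nodes (none); added edges (none); result: nodes: 0:p, 2:p, 3:q, 4:q, 8:q, 9:q, 10:q, 11:q edges: (0,11,y); (2,9,x); (2,10,x); (4,2,x); (8,3,x); (9,0,y); (10,3,x); (11,4,x)
final:
nodes: 0:p, 2:p, 3:q, 4:q, 8:q, 9:q, 10:q, 11:q
edges: (0,11,y); (2,9,x); (2,10,x); (4,2,x); (8,3,x); (9,0,y); (10,3,x); (11,4,x)


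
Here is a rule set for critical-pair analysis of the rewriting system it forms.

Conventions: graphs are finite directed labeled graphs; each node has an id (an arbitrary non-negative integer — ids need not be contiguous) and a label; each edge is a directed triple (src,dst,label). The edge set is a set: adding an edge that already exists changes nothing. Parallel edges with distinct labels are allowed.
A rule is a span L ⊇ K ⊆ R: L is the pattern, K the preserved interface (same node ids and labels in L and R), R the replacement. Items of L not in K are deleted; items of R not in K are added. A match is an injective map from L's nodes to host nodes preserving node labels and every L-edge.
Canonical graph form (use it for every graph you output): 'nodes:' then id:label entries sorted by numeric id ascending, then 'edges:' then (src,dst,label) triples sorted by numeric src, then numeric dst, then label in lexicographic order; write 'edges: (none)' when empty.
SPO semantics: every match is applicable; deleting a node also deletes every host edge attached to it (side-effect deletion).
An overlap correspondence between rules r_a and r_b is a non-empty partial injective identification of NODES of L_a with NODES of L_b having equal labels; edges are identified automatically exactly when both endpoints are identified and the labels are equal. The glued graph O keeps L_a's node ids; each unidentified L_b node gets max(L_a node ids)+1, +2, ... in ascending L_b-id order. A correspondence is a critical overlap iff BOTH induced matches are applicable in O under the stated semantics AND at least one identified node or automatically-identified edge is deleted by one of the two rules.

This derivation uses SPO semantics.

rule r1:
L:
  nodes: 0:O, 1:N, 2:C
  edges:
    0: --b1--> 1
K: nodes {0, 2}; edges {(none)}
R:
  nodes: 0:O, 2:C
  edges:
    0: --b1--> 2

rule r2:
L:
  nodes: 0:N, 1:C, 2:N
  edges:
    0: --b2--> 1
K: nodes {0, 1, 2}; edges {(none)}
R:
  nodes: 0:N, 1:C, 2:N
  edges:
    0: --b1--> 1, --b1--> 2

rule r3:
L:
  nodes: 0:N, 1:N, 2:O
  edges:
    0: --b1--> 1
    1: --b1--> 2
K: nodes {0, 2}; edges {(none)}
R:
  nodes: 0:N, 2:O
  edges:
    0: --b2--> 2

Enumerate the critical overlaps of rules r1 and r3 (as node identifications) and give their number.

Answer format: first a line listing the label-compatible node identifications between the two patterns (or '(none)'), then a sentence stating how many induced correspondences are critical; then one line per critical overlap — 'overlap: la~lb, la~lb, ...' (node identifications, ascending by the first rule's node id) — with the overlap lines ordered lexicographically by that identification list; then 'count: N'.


label-compatible node identifications between L(r1) and L(r3): 0~2, 1~0, 1~1
4 of the induced correspondences are critical overlaps of r1 and r3.
overlap: 0~2, 1~0
overlap: 0~2, 1~1
overlap: 1~0
overlap: 1~1
count: 4


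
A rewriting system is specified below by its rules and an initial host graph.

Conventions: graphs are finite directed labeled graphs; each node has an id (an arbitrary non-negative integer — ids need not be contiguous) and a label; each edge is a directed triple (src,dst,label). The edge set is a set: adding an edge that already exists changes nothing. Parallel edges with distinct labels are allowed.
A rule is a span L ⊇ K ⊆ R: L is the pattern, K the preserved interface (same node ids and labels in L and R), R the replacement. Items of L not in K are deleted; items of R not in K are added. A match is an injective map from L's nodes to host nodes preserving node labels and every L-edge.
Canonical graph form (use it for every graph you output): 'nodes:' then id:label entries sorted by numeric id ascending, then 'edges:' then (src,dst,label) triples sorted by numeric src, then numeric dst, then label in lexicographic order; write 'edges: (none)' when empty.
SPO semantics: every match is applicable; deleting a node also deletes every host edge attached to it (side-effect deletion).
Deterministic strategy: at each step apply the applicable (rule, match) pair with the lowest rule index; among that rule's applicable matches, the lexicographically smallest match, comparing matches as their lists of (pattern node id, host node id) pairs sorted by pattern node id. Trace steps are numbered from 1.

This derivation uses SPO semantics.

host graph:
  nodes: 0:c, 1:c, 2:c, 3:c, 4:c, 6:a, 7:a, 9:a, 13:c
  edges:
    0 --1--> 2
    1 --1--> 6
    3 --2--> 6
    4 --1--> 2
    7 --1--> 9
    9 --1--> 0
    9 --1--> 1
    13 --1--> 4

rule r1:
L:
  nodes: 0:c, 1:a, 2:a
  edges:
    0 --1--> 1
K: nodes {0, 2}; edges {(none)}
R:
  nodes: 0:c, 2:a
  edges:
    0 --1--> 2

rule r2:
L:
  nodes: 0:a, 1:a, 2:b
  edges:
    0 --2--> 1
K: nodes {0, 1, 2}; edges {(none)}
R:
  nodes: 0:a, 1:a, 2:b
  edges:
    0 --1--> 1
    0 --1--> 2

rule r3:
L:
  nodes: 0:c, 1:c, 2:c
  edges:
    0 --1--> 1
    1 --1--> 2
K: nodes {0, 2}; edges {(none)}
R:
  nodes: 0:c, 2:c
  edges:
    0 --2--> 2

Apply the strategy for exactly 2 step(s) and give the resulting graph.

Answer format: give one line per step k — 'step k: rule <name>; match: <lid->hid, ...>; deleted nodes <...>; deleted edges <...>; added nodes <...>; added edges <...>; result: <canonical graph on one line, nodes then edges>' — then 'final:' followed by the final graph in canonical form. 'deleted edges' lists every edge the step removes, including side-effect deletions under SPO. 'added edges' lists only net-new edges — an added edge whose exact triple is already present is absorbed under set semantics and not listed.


step 1: rule r1; match: 0->1, 1->6, 2->7; deleted nodes 6; deleted edges (1,6,1); (3,6,2); added nodes (none); added edges (1,7,1); result: nodes: 0:c, 1:c, 2:c, 3:c, 4:c, 7:a, 9:a, 13:c edges: (0,2,1); (1,7,1); (4,2,1); (7,9,1); (9,0,1); (9,1,1); (13,4,1)
step 2: rule r1; match: 0->1, 1->7, 2->9; deleted nodes 7; deleted edges (1,7,1); (7,9,1); added nodes (none); added edges (1,9,1); result: nodes: 0:c, 1:c, 2:c, 3:c, 4:c, 9:a, 13:c edges: (0,2,1); (1,9,1); (4,2,1); (9,0,1); (9,1,1); (13,4,1)
final:
nodes: 0:c, 1:c, 2:c, 3:c, 4:c, 9:a, 13:c
edges: (0,2,1); (1,9,1); (4,2,1); (9,0,1); (9,1,1); (13,4,1)


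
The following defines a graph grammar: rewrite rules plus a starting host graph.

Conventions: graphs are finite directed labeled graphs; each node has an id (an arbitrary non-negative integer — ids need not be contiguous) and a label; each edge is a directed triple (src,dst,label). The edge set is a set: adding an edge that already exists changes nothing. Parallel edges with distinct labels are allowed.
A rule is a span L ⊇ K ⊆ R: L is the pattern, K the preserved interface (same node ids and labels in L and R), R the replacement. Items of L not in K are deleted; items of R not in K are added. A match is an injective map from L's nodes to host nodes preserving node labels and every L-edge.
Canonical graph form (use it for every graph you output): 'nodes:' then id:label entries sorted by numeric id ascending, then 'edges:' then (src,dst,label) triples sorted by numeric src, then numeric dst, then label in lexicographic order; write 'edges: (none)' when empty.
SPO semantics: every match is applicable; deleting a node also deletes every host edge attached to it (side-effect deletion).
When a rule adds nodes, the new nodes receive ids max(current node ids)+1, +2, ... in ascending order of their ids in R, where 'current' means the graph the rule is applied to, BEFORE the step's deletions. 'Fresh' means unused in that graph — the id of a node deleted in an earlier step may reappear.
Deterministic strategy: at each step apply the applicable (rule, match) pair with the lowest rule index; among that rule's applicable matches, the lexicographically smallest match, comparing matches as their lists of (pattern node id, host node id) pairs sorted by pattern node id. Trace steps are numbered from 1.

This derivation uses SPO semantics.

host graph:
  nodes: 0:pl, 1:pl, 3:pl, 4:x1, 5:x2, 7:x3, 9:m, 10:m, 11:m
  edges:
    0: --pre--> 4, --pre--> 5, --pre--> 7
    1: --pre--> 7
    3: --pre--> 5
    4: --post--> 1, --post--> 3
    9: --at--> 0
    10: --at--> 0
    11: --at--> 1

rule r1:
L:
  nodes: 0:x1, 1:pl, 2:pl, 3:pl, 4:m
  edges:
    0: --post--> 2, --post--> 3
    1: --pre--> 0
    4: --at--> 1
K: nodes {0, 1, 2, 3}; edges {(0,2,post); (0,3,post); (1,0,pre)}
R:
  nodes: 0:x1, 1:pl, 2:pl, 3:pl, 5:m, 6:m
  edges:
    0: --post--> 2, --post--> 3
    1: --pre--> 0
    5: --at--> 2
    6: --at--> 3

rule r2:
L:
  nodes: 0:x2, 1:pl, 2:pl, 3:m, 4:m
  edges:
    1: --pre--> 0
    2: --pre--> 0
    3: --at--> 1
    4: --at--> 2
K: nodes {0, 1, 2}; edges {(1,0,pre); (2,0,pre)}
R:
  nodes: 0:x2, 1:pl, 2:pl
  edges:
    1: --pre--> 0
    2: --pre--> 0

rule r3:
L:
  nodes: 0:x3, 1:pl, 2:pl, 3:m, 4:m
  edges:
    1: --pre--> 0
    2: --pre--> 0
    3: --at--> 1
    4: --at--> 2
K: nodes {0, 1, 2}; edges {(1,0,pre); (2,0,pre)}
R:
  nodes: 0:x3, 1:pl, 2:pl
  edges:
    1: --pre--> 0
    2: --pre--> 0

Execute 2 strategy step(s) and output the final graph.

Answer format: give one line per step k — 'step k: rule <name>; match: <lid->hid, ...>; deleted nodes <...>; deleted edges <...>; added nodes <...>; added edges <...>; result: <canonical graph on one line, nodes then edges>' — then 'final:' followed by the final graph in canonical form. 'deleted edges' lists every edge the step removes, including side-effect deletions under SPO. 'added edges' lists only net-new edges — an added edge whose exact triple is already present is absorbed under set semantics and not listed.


step 1: rule r1; match: 0->4, 1->0, 2->1, 3->3, 4->9; deleted nodes 9; deleted edges (9,0,at); added nodes 12, 13; added edges (12,1,at); (13,3,at); result: nodes: 0:pl, 1:pl, 3:pl, 4:x1, 5:x2, 7:x3, 10:m, 11:m, 12:m, 13:m edges: (0,4,pre); (0,5,pre); (0,7,pre); (1,7,pre); (3,5,pre); (4,1,post); (4,3,post); (10,0,at); (11,1,at); (12,1,at); (13,3,at)
step 2: rule r1; match: 0->4, 1->0, 2->1, 3->3, 4->10; deleted nodes 10; deleted edges (10,0,at); added nodes 14, 15; added edges (14,1,at); (15,3,at); result: nodes: 0:pl, 1:pl, 3:pl, 4:x1, 5:x2, 7:x3, 11:m, 12:m, 13:m, 14:m, 15:m edges: (0,4,pre); (0,5,pre); (0,7,pre); (1,7,pre); (3,5,pre); (4,1,post); (4,3,post); (11,1,at); (12,1,at); (13,3,at); (14,1,at); (15,3,at)
final:
nodes: 0:pl, 1:pl, 3:pl, 4:x1, 5:x2, 7:x3, 11:m, 12:m, 13:m, 14:m, 15:m
edges: (0,4,pre); (0,5,pre); (0,7,pre); (1,7,pre); (3,5,pre); (4,1,post); (4,3,post); (11,1,at); (12,1,at); (13,3,at); (14,1,at); (15,3,at)


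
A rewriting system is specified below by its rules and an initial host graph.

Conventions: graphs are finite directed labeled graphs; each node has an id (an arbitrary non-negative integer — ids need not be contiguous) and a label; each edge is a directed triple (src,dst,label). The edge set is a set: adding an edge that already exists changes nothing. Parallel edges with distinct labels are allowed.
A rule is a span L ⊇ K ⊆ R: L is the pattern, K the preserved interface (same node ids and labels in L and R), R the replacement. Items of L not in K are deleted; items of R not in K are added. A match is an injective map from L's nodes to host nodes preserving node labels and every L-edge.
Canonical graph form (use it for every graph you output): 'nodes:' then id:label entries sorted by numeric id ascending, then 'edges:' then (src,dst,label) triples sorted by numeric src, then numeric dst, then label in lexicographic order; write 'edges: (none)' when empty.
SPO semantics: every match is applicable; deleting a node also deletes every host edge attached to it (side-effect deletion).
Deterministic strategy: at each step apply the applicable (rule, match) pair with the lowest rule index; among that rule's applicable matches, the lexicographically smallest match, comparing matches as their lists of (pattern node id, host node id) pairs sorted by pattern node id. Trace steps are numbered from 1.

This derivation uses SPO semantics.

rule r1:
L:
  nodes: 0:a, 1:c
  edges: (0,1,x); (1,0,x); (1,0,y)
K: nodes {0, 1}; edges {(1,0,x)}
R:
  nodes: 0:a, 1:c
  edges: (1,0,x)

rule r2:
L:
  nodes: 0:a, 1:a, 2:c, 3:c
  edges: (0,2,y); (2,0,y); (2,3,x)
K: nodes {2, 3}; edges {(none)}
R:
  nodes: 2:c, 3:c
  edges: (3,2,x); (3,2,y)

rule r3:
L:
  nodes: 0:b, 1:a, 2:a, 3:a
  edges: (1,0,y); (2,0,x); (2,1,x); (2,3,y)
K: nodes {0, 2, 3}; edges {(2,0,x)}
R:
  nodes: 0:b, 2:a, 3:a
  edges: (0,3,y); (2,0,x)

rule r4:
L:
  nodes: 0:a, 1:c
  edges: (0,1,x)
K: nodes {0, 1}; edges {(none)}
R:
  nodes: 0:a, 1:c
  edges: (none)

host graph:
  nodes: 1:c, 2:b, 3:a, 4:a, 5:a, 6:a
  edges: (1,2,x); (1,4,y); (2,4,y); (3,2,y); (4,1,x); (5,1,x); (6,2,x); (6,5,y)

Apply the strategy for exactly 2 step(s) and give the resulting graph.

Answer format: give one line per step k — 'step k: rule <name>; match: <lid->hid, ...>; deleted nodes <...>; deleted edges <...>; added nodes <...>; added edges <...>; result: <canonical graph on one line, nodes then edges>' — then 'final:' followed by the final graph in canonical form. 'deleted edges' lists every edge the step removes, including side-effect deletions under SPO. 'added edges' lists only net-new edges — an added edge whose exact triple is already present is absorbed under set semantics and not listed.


step 1: rule r4; match: 0->4, 1->1; deleted nodes (none); deleted edges (4,1,x); added nodes (none); added edges (none); result: nodes: 1:c, 2:b, 3:a, 4:a, 5:a, 6:a edges: (1,2,x); (1,4,y); (2,4,y); (3,2,y); (5,1,x); (6,2,x); (6,5,y)
step 2: rule r4; match: 0->5, 1->1; deleted nodes (none); deleted edges (5,1,x); added nodes (none); added edges (none); result: nodes: 1:c, 2:b, 3:a, 4:a, 5:a, 6:a edges: (1,2,x); (1,4,y); (2,4,y); (3,2,y); (6,2,x); (6,5,y)
final:
nodes: 1:c, 2:b, 3:a, 4:a, 5:a, 6:a
edges: (1,2,x); (1,4,y); (2,4,y); (3,2,y); (6,2,x); (6,5,y)


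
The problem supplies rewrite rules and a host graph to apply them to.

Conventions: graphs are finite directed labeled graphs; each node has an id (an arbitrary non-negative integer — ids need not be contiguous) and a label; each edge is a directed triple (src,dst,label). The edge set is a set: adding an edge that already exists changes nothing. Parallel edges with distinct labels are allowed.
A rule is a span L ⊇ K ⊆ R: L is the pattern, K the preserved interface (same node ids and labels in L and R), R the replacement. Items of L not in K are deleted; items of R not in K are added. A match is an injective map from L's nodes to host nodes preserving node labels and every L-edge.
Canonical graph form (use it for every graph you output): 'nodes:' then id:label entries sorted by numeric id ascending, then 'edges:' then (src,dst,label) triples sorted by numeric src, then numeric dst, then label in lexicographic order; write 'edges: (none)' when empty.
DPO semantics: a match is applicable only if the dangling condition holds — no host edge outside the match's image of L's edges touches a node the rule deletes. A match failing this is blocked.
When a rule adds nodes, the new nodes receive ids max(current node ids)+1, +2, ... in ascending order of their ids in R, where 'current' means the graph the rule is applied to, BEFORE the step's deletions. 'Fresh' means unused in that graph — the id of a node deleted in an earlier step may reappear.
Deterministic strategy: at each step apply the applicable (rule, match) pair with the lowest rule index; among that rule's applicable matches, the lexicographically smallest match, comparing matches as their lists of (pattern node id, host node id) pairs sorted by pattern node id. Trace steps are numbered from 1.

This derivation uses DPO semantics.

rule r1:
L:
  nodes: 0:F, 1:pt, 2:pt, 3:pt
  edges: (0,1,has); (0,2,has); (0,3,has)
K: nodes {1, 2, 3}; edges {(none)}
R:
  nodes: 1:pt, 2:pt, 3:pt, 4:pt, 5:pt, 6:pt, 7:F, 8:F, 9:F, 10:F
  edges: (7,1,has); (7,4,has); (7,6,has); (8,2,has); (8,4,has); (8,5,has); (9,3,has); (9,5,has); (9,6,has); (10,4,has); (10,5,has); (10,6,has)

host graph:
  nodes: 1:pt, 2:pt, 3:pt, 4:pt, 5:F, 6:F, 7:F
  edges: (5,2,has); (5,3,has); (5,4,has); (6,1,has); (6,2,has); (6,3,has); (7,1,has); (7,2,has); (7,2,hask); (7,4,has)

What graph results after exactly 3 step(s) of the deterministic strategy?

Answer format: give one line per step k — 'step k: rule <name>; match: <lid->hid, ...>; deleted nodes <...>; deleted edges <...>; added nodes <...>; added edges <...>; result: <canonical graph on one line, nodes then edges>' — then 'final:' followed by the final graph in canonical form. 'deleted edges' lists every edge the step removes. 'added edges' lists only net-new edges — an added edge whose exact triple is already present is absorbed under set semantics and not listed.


step 1: rule r1; match: 0->5, 1->2, 2->3, 3->4; deleted nodes 5; deleted edges (5,2,has); (5,3,has); (5,4,has); added nodes 8, 9, 10, 11, 12, 13, 14; added edges (11,2,has); (11,8,has); (11,10,has); (12,3,has); (12,8,has); (12,9,has); (13,4,has); (13,9,has); (13,10,has); (14,8,has); (14,9,has); (14,10,has); result: nodes: 1:pt, 2:pt, 3:pt, 4:pt, 6:F, 7:F, 8:pt, 9:pt, 10:pt, 11:F, 12:F, 13:F, 14:F edges: (6,1,has); (6,2,has); (6,3,has); (7,1,has); (7,2,has); (7,2,hask); (7,4,has); (11,2,has); (11,8,has); (11,10,has); (12,3,has); (12,8,has); (12,9,has); (13,4,has); (13,9,has); (13,10,has); (14,8,has); (14,9,has); (14,10,has)
step 2: rule r1; match: 0->6, 1->1, 2->2, 3->3; deleted nodes 6; deleted edges (6,1,has); (6,2,has); (6,3,has); added nodes 15, 16, 17, 18, 19, 20, 21; added edges (18,1,has); (18,15,has); (18,17,has); (19,2,has); (19,15,has); (19,16,has); (20,3,has); (20,16,has); (20,17,has); (21,15,has); (21,16,has); (21,17,has); result: nodes: 1:pt, 2:pt, 3:pt, 4:pt, 7:F, 8:pt, 9:pt, 10:pt, 11:F, 12:F, 13:F, 14:F, 15:pt, 16:pt, 17:pt, 18:F, 19:F, 20:F, 21:F edges: (7,1,has); (7,2,has); (7,2,hask); (7,4,has); (11,2,has); (11,8,has); (11,10,has); (12,3,has); (12,8,has); (12,9,has); (13,4,has); (13,9,has); (13,10,has); (14,8,has); (14,9,has); (14,10,has); (18,1,has); (18,15,has); (18,17,has); (19,2,has); (19,15,has); (19,16,has); (20,3,has); (20,16,has); (20,17,has); (21,15,has); (21,16,has); (21,17,has)
step 3: rule r1; match: 0->11, 1->2, 2->8, 3->10; deleted nodes 11; deleted edges (11,2,has); (11,8,has); (11,10,has); added nodes 22, 23, 24, 25, 26, 27, 28; added edges (25,2,has); (25,22,has); (25,24,has); (26,8,has); (26,22,has); (26,23,has); (27,10,has); (27,23,has); (27,24,has); (28,22,has); (28,23,has); (28,24,has); result: nodes: 1:pt, 2:pt, 3:pt, 4:pt, 7:F, 8:pt, 9:pt, 10:pt, 12:F, 13:F, 14:F, 15:pt, 16:pt, 17:pt, 18:F, 19:F, 20:F, 21:F, 22:pt, 23:pt, 24:pt, 25:F, 26:F, 27:F, 28:F edges: (7,1,has); (7,2,has); (7,2,hask); (7,4,has); (12,3,has); (12,8,has); (12,9,has); (13,4,has); (13,9,has); (13,10,has); (14,8,has); (14,9,has); (14,10,has); (18,1,has); (18,15,has); (18,17,has); (19,2,has); (19,15,has); (19,16,has); (20,3,has); (20,16,has); (20,17,has); (21,15,has); (21,16,has); (21,17,has); (25,2,has); (25,22,has); (25,24,has); (26,8,has); (26,22,has); (26,23,has); (27,10,has); (27,23,has); (27,24,has); (28,22,has); (28,23,has); (28,24,has)
final:
nodes: 1:pt, 2:pt, 3:pt, 4:pt, 7:F, 8:pt, 9:pt, 10:pt, 12:F, 13:F, 14:F, 15:pt, 16:pt, 17:pt, 18:F, 19:F, 20:F, 21:F, 22:pt, 23:pt, 24:pt, 25:F, 26:F, 27:F, 28:F
edges: (7,1,has); (7,2,has); (7,2,hask); (7,4,has); (12,3,has); (12,8,has); (12,9,has); (13,4,has); (13,9,has); (13,10,has); (14,8,has); (14,9,has); (14,10,has); (18,1,has); (18,15,has); (18,17,has); (19,2,has); (19,15,has); (19,16,has); (20,3,has); (20,16,has); (20,17,has); (21,15,has); (21,16,has); (21,17,has); (25,2,has); (25,22,has); (25,24,has); (26,8,has); (26,22,has); (26,23,has); (27,10,has); (27,23,has); (27,24,has); (28,22,has); (28,23,has); (28,24,has)
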